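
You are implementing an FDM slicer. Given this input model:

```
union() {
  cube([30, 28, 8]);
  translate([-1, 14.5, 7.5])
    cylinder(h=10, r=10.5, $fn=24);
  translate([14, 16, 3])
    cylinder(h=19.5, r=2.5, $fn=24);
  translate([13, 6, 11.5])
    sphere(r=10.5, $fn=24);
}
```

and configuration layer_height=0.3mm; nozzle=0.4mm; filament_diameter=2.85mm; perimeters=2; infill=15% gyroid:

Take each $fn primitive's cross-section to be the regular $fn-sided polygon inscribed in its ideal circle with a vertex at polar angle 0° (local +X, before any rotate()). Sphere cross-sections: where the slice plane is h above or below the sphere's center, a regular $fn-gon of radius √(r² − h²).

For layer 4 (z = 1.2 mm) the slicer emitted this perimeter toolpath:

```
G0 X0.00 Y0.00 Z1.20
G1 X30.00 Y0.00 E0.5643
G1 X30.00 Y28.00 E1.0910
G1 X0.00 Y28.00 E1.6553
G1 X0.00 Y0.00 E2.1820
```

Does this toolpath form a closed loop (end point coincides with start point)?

Start point (G0): (0.00, 0.00). End point (last G1): the path returns to the start — closed.

yes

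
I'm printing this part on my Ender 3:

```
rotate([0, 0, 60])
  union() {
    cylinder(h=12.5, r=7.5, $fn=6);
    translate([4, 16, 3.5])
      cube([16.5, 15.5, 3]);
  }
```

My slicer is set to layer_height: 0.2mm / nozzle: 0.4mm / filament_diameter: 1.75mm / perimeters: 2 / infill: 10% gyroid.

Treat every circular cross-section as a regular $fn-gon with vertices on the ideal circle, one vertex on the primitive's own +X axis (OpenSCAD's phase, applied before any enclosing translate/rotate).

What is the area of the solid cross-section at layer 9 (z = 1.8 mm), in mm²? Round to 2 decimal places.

146.14 mm²

At z = 1.8 mm: the cylinder: section is a regular 6-gon, circumradius r=7.5 (area = (6/2)·7.500²·sin(360°/6) = 146.14 mm²); the cube at (4, 16) does not reach this height (z outside [3.5, 6.5]); Taking the union: only the r=7.5 cylinder is present, so the union is just that shape — area = 146.14 mm²; (whole slice rotated 60° about Z — lengths, areas and connectivity unchanged). Overall, the cross-section is a single solid region. Net area = 146.14 mm².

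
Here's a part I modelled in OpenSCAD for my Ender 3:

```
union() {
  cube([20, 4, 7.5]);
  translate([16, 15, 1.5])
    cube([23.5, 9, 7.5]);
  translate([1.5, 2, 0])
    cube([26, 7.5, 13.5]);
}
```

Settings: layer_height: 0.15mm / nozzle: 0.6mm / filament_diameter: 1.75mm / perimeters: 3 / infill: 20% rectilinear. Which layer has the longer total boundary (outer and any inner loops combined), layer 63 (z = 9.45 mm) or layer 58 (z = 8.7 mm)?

layer 58 (z = 8.7 mm)

Layer 63 (z = 9.45): the cube is not intersected at this z (z outside [0, 7.5]); the cube at (16, 15) is not intersected at this z (z outside [1.5, 9]); the cube at (1.5, 2) is present — its section is the full 26×7.5 rectangle (perimeter 67.00 mm); Combining (union): only the 26×7.5 cube at (1.5, 2) is present, so the union is just that shape — boundary = 67.00 mm. So its perimeter = 67.00 mm. Layer 58 (z = 8.7): the cube is not intersected at this z (z outside [0, 7.5]); the cube at (16, 15) is present — its section is the full 23.5×9 rectangle (perimeter 65.00 mm); the cube at (1.5, 2) (footprint 26×7.5) is included at this height (perimeter 67.00 mm); Combining (union): the 2 present regions are separate (no shared area or edge), so areas and boundary lengths simply add and each stays a separate island — boundary = 132.00 mm. So its perimeter = 132.00 mm. Layer 58 is larger (132.00 vs 67.00 mm).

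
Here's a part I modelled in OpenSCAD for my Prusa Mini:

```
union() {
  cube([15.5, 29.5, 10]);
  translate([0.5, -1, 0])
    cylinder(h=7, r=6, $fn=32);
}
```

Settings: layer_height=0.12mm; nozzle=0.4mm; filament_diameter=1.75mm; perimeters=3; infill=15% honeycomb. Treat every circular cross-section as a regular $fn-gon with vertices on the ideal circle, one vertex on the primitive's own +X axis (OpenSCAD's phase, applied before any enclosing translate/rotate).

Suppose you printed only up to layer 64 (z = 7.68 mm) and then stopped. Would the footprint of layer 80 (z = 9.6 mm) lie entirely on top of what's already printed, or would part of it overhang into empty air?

Compare the two slices. At z = 7.68: the 15.5×29.5 cube contributes its full rectangle (area 457.25 mm²); the cylinder at (0.5, -1) does not reach this height (z outside [0, 7]); Combining (union): only the 15.5×29.5 cube is present, so the union is just that shape — area = 457.25 mm². At z = 9.6: the cube is present — its section is the full 15.5×29.5 rectangle (area 457.25 mm²); the cylinder at (0.5, -1) does not reach this height (z outside [0, 7]); Merging all regions: only the 15.5×29.5 cube is present, so the union is just that shape — area = 457.25 mm². Checking containment: the cross-section at z = 9.6 is a subset of the cross-section at z = 7.68.

entirely on top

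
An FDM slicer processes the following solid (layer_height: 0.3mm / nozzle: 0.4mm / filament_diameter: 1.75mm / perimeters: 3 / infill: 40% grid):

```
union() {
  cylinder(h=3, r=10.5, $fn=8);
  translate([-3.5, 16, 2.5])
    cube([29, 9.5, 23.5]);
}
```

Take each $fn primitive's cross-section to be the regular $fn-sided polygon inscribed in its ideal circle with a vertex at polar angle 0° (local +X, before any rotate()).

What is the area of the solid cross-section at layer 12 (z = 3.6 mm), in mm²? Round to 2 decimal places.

At z = 3.6 mm: the cylinder is not intersected at this z (z outside [0, 3]); the cube at (-3.5, 16) (footprint 29×9.5) is included at this height (area 275.50 mm²); Merging all regions: only the 29×9.5 cube at (-3.5, 16) is present, so the union is just that shape — area = 275.50 mm². Overall, the cross-section is a single solid region. Net area = 275.50 mm².

275.50 mm²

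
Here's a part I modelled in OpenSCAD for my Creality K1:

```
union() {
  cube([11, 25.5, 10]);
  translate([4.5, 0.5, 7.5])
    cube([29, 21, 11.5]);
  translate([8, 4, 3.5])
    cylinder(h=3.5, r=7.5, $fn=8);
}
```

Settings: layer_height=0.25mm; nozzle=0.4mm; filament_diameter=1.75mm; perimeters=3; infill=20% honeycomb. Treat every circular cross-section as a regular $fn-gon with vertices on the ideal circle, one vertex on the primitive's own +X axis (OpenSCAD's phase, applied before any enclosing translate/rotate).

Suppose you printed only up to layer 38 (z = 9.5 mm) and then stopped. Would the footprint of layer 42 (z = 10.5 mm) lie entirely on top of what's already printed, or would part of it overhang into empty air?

Compare the two slices. At z = 9.5: the cube is present — its section is the full 11×25.5 rectangle (area 280.50 mm²); the cube at (4.5, 0.5) is present — its section is the full 29×21 rectangle (area 609.00 mm²); the cylinder at (8, 4) does not reach this height (z outside [3.5, 7]); Combining (union): the regions partially overlap — summed areas 889.50 mm² minus the doubly-counted overlap 136.50 mm² gives 753.00 mm² — area = 753.00 mm². At z = 10.5: the cube does not reach this height (z outside [0, 10]); the cube at (4.5, 0.5) is present — its section is the full 29×21 rectangle (area 609.00 mm²); the cylinder at (8, 4) is not intersected at this z (z outside [3.5, 7]); Taking the union: only the 29×21 cube at (4.5, 0.5) is present, so the union is just that shape — area = 609.00 mm². Checking containment: the cross-section at z = 10.5 is a subset of the cross-section at z = 9.5.

entirely on top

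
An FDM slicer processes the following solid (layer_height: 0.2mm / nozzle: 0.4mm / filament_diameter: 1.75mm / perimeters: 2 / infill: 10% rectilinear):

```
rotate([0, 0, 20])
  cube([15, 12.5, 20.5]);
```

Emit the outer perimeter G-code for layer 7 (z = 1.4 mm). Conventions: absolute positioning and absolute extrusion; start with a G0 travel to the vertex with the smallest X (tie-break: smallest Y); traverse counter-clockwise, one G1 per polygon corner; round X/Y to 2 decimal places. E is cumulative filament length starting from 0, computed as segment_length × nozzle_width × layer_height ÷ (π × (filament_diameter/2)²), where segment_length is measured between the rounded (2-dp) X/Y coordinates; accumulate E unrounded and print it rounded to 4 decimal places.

At z = 1.4 mm: the cube (footprint 15×12.5) is included at this height; (whole slice rotated 20° about Z — lengths, areas and connectivity unchanged). The outline is a single polygon with 4 vertices. Extrusion per mm of travel: 0.4 × 0.2 / (π × 0.875²) = 0.033260. Accumulating E over each segment gives final E = 1.8299.

G0 X-4.28 Y11.75 Z1.40
G1 X0.00 Y0.00 E0.4159
G1 X14.10 Y5.13 E0.9150
G1 X9.82 Y16.88 E1.3309
G1 X-4.28 Y11.75 E1.8299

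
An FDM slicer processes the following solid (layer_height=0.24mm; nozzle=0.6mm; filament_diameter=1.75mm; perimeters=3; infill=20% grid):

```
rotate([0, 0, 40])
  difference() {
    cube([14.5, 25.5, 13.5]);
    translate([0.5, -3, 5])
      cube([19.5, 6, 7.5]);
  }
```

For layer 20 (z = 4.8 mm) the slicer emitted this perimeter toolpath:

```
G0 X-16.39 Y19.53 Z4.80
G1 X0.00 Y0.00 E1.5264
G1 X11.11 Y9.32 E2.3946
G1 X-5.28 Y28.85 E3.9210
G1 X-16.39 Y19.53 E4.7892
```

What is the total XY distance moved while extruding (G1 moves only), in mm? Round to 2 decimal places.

Sum the Euclidean lengths of each G1 segment: total = 80.00 mm.

80.00 mm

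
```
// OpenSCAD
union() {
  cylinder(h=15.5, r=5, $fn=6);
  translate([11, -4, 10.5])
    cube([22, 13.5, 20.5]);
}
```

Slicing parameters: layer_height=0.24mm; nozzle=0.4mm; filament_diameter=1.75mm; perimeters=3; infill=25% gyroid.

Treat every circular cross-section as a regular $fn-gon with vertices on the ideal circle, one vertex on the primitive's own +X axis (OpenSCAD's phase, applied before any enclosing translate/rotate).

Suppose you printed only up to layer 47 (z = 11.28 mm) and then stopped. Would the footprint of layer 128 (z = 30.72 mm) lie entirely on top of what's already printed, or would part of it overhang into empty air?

entirely on top

Compare the two slices. At z = 11.28: the r=5 cylinder gives a regular 6-gon of circumradius 5 (constant along its height) (area = (6/2)·5.000²·sin(360°/6) = 64.95 mm²); the cube at (11, -4) is present — its section is the full 22×13.5 rectangle (area 297.00 mm²); Combining (union): the 2 present regions are separate (no shared area or edge), so areas and boundary lengths simply add and each stays a separate island — area = 361.95 mm². At z = 30.72: the cylinder does not reach this height (z outside [0, 15.5]); the cube at (11, -4) is present — its section is the full 22×13.5 rectangle (area 297.00 mm²); Combining (union): only the 22×13.5 cube at (11, -4) is present, so the union is just that shape — area = 297.00 mm². Checking containment: the cross-section at z = 30.72 is a subset of the cross-section at z = 11.28.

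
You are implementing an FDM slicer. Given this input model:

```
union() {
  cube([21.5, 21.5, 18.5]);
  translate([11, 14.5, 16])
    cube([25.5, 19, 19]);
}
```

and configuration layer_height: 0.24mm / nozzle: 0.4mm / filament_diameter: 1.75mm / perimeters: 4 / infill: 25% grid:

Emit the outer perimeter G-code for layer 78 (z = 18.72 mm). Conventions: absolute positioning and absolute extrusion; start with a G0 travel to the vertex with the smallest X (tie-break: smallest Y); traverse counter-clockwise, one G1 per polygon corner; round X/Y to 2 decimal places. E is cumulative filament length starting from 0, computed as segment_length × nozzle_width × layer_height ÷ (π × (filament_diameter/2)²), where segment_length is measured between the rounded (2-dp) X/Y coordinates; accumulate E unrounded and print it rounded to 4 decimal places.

G0 X11.00 Y14.50 Z18.72
G1 X36.50 Y14.50 E1.0178
G1 X36.50 Y33.50 E1.7761
G1 X11.00 Y33.50 E2.7939
G1 X11.00 Y14.50 E3.5522

At z = 18.72 mm: the cube is absent (z outside [0, 18.5]); the 25.5×19 cube at (11, 14.5) contributes its full rectangle; Merging all regions: only the 25.5×19 cube at (11, 14.5) is present, so the union is just that shape — 1 connected region. The outline is a single polygon with 4 vertices. Extrusion per mm of travel: 0.4 × 0.24 / (π × 0.875²) = 0.039912. Accumulating E over each segment gives final E = 3.5522.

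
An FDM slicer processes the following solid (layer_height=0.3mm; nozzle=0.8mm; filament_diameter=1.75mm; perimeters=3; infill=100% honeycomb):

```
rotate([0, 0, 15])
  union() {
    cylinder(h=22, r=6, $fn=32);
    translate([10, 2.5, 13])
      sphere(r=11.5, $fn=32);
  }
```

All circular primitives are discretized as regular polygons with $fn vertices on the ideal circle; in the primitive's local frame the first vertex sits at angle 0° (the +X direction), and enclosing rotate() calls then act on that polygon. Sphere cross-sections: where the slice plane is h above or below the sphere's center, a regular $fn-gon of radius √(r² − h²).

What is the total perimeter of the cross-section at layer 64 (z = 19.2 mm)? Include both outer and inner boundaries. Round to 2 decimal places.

At z = 19.2 mm: the cylinder: section is a regular 32-gon, circumradius r=6 (perimeter = 2·32·6.000·sin(180°/32) = 37.64 mm); the r=11.5 sphere at (10, 2.5) slices to a regular 32-gon of circumradius 9.686 (√(r²−h²) with h=6.2 from center) (perimeter = 2·32·9.686·sin(180°/32) = 60.76 mm); Taking the union: the regions partially overlap (shared area 41.42 mm²), so the edge portions inside another operand are dropped and the merged outline is re-measured after clipping — boundary = 72.76 mm; (whole slice rotated 15° about Z — lengths, areas and connectivity unchanged). Overall, the cross-section is a single solid region. Total boundary length (outer) = 72.76 mm.

72.76 mm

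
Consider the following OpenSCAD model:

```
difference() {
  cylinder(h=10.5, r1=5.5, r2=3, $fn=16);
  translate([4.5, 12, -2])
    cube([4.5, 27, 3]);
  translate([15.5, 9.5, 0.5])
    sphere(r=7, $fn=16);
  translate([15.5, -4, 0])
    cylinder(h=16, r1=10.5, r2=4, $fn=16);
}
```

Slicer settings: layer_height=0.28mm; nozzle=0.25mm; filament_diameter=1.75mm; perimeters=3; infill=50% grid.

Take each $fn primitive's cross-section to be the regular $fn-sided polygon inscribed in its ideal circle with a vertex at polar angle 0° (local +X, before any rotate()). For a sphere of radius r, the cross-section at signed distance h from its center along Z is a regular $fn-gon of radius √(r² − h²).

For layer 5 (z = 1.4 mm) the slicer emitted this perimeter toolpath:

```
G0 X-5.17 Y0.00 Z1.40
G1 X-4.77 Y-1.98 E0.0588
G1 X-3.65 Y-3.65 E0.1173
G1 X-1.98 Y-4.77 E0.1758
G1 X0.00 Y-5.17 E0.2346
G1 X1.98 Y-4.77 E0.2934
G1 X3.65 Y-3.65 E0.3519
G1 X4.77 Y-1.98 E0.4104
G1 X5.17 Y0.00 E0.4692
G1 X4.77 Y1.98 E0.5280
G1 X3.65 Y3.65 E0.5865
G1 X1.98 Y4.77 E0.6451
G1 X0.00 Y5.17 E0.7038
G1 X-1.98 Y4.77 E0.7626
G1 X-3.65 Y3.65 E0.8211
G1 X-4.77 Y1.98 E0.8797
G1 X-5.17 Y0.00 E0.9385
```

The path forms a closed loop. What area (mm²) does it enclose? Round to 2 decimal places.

Apply the shoelace formula to the sequence of (X, Y) vertices; enclosed area = 81.68 mm².

81.68 mm²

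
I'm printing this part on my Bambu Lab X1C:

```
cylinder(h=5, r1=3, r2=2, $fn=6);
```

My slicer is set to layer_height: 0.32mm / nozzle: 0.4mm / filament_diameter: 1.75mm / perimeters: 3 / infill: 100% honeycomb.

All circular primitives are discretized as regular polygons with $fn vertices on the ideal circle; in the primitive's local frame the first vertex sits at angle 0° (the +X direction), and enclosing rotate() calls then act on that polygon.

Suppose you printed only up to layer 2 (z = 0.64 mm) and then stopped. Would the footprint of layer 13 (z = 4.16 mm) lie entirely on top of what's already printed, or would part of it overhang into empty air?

Compare the two slices. At z = 0.64: the cone contributes a regular 6-gon of circumradius 2.872 (interpolated between r1=3 and r2=2 at t=0.128) (area = (6/2)·2.872²·sin(360°/6) = 21.43 mm²). At z = 4.16: the cone: at t=0.832 of its height the radius interpolates to r₁+(r₂−r₁)t = 2.168, giving a regular 6-gon of that circumradius (area = (6/2)·2.168²·sin(360°/6) = 12.21 mm²). Checking containment: the cross-section at z = 4.16 is a subset of the cross-section at z = 0.64.

entirely on top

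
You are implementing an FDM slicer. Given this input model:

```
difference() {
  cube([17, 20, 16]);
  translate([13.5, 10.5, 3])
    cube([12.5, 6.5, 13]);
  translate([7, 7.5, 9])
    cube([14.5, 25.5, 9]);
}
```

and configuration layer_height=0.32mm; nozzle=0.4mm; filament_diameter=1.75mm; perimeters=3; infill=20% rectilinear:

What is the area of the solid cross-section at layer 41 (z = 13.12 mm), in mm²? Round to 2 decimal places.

215.00 mm²

At z = 13.12 mm: the cube (footprint 17×20) is included at this height (area 340.00 mm²); the cube at (13.5, 10.5) is present — its section is the full 12.5×6.5 rectangle (area 81.25 mm²); the cube at (7, 7.5) (footprint 14.5×25.5) is included at this height (area 369.75 mm²); Taking the first minus the rest: starting from the 17×20 cube (340.00 mm²), the 12.5×6.5 cube at (13.5, 10.5) partially overlaps it — only the 22.75 mm² overlap (of its 81.25 mm²) is removed, clipping the outline; the 14.5×25.5 cube at (7, 7.5) partially overlaps it — only the 102.25 mm² overlap (of its 369.75 mm²) is removed, clipping the outline — area = 215.00 mm². Overall, the cross-section is a single solid region. Net area = 215.00 mm².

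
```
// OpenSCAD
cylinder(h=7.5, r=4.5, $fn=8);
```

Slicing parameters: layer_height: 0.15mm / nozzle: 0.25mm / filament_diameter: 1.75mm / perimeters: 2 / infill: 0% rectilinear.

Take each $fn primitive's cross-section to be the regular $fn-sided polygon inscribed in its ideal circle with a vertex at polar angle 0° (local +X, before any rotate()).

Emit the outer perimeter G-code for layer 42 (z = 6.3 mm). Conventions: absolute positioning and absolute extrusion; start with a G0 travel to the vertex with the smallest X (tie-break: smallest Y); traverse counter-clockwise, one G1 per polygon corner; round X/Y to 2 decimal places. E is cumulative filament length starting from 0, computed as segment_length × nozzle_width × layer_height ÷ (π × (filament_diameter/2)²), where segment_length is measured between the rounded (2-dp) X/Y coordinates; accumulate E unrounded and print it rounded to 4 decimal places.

G0 X-4.50 Y0.00 Z6.30
G1 X-3.18 Y-3.18 E0.0537
G1 X0.00 Y-4.50 E0.1074
G1 X3.18 Y-3.18 E0.1610
G1 X4.50 Y0.00 E0.2147
G1 X3.18 Y3.18 E0.2684
G1 X0.00 Y4.50 E0.3221
G1 X-3.18 Y3.18 E0.3758
G1 X-4.50 Y0.00 E0.4294

At z = 6.3 mm: the r=4.5 cylinder contributes a regular 8-gon of circumradius 4.5. The outline is a single polygon with 8 vertices. Extrusion per mm of travel: 0.25 × 0.15 / (π × 0.875²) = 0.015591. Accumulating E over each segment gives final E = 0.4294.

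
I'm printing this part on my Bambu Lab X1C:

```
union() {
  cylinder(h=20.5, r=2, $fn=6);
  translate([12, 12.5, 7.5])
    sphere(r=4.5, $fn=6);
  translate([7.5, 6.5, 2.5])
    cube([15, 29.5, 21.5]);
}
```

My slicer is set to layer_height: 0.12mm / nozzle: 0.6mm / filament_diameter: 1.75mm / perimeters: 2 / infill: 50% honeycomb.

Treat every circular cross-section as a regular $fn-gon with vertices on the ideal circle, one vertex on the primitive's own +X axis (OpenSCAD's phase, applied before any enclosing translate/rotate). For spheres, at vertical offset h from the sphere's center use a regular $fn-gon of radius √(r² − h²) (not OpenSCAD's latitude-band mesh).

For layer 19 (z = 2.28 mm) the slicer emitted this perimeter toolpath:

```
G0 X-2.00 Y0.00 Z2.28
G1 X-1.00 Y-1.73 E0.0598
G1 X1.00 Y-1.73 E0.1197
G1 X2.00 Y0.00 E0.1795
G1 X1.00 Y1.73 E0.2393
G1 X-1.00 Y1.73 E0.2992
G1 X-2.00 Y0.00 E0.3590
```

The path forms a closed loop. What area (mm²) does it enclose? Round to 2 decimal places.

10.38 mm²

Apply the shoelace formula to the sequence of (X, Y) vertices; enclosed area = 10.38 mm².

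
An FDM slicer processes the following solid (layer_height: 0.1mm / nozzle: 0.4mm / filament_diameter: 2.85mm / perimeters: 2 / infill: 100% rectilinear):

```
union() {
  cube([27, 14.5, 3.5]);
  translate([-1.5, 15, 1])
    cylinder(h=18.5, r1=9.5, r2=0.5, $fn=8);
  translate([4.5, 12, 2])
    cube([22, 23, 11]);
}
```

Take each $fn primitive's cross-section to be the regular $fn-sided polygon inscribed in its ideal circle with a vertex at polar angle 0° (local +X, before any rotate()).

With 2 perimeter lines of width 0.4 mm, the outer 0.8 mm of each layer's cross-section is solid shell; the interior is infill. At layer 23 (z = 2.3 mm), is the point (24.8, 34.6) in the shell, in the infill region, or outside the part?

At z = 2.3 mm: the cube (footprint 27×14.5) is included at this height; the cone at (-1.5, 15) (r1=9.5→r2=0.5) has section circumradius 8.868 here — a regular 8-gon; the cube at (4.5, 12) is present — its section is the full 22×23 rectangle; Merging all regions: the regions partially overlap (shared area 105.37 mm²), so overlapping operands fuse into one piece — 1 connected region. Overall, the cross-section is a single solid region. The nearest boundary edge runs (4.50, 35.00)→(26.50, 35.00); distance from the point to it = 0.40 mm. The point is inside the cross-section, 0.40 mm from the nearest boundary — within the 0.8 mm shell band (2 × 0.4).

shell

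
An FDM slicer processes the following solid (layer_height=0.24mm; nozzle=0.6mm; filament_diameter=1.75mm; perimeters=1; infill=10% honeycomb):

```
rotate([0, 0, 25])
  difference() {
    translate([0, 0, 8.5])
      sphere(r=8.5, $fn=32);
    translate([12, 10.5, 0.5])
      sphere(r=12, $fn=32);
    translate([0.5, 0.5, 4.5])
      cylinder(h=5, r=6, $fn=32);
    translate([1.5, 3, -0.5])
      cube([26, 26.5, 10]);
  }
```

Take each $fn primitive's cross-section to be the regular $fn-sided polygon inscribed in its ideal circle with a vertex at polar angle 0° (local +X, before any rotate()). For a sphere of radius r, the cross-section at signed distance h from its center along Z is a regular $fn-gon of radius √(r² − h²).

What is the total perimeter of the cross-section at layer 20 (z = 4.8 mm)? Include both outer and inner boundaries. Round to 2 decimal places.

69.49 mm

At z = 4.8 mm: the r=8.5 sphere contributes a regular 32-gon of circumradius √(8.5²−3.7²) = 7.652 (perimeter = 2·32·7.652·sin(180°/32) = 48.00 mm); the r=12 sphere at (12, 10.5) contributes a regular 32-gon of circumradius √(12²−4.3²) = 11.203 (perimeter = 2·32·11.203·sin(180°/32) = 70.28 mm); the cylinder at (0.5, 0.5): section is a regular 32-gon, circumradius r=6 (perimeter = 2·32·6.000·sin(180°/32) = 37.64 mm); the 26×26.5 cube at (1.5, 3) contributes its full rectangle (perimeter 105.00 mm); Subtracting the remaining from the first: starting from the r=8.5 sphere, the r=12 sphere at (12, 10.5) partially overlaps it — only the 18.78 mm² overlap (of its 391.77 mm²) is removed, clipping the outline; the r=6 cylinder at (0.5, 0.5) partially overlaps it — only the 102.79 mm² overlap (of its 112.37 mm²) is removed, clipping the outline; the 26×26.5 cube at (1.5, 3) partially overlaps it — only the 0.01 mm² overlap (of its 689.00 mm²) is removed, clipping the outline — boundary = 69.49 mm; (rotated 25° about Z; rotation is an isometry so areas/perimeters/island counts are preserved). Overall, the cross-section is a single solid region. Total boundary length (outer) = 69.49 mm.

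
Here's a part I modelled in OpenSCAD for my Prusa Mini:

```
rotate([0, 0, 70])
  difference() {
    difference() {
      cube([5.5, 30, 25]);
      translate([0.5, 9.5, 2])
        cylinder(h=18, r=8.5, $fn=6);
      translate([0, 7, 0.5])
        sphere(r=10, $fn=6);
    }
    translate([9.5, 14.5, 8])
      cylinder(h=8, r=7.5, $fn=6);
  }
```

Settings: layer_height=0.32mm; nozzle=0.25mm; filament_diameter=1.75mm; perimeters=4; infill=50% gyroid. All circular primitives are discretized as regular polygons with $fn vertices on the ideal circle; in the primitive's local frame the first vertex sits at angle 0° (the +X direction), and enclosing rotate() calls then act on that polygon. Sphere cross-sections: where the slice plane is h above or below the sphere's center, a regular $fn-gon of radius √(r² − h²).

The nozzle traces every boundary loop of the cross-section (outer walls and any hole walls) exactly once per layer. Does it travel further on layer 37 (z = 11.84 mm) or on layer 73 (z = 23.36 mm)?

layer 73 (z = 23.36 mm)

Layer 37 (z = 11.84): the 5.5×30 cube contributes its full rectangle (perimeter 71.00 mm); the r=8.5 cylinder at (0.5, 9.5) contributes a regular 6-gon of circumradius 8.5 (perimeter = 2·6·8.500·sin(180°/6) = 51.00 mm); the sphere at (0, 7) does not reach this height (|z−center|=11.340 > r=10); After the difference (first − rest): starting from the 5.5×30 cube, the r=8.5 cylinder at (0.5, 9.5) partially overlaps it — only the 80.00 mm² overlap (of its 187.71 mm²) is removed, clipping the outline — boundary = 56.65 mm; the r=7.5 cylinder at (9.5, 14.5) gives a regular 6-gon of circumradius 7.5 (constant along its height) (perimeter = 2·6·7.500·sin(180°/6) = 45.00 mm); After the difference (first − rest): starting from that combined region, the r=7.5 cylinder at (9.5, 14.5) partially overlaps it — only the 4.44 mm² overlap (of its 146.14 mm²) is removed, clipping the outline — boundary = 53.04 mm; (rotated 70° about Z; rotation is an isometry so areas/perimeters/island counts are preserved). So its perimeter = 53.04 mm. Layer 73 (z = 23.36): the cube is present — its section is the full 5.5×30 rectangle (perimeter 71.00 mm); the cylinder at (0.5, 9.5) is not intersected at this z (z outside [2, 20]); the sphere at (0, 7) is absent (|z−center|=22.860 > r=10); Subtracting the remaining from the first: none of the subtracted shapes is present at this height, so the 5.5×30 cube is unchanged — boundary = 71.00 mm; the cylinder at (9.5, 14.5) is absent (z outside [8, 16]); After the difference (first − rest): none of the subtracted shapes is present at this height, so the result so far is unchanged — boundary = 71.00 mm; (rotated 70° about Z; rotation is an isometry so areas/perimeters/island counts are preserved). So its perimeter = 71.00 mm. Layer 73 is larger (71.00 vs 53.04 mm).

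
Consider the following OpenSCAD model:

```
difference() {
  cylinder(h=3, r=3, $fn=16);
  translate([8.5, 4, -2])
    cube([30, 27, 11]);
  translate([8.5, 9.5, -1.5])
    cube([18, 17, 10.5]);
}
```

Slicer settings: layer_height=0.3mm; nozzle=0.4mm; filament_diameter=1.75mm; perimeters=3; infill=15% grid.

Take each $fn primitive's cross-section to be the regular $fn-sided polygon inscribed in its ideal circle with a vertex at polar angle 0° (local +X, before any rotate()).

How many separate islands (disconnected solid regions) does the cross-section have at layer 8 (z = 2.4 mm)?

At z = 2.4 mm: the r=3 cylinder contributes a regular 16-gon of circumradius 3; the cube at (8.5, 4) (footprint 30×27) is included at this height; the 18×17 cube at (8.5, 9.5) contributes its full rectangle; After the difference (first − rest): starting from the r=3 cylinder, the 30×27 cube at (8.5, 4) misses the remaining region (no effect); the 18×17 cube at (8.5, 9.5) misses the remaining region (no effect) — 1 connected region. Overall, the cross-section is a single solid region. Island count = 1.

1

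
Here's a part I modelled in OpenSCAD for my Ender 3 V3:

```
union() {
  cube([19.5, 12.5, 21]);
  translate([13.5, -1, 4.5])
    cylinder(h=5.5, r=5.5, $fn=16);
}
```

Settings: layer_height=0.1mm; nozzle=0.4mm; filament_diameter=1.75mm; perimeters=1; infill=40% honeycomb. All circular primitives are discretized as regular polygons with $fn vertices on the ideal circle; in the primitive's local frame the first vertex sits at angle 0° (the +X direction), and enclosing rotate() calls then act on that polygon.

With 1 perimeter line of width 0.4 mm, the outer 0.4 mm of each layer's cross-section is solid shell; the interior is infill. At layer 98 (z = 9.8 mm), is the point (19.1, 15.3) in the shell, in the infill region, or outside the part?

At z = 9.8 mm: the cube is present — its section is the full 19.5×12.5 rectangle; the cylinder at (13.5, -1): section is a regular 16-gon, circumradius r=5.5; Merging all regions: the regions partially overlap (shared area 35.50 mm²), so overlapping operands fuse into one piece — 1 connected region. Overall, the cross-section is a single solid region. The nearest boundary edge runs (0.00, 12.50)→(19.50, 12.50); distance from the point to it = 2.80 mm. The point is not inside any of the regions above, so it lies outside the cross-section (2.80 mm from the nearest boundary).

outside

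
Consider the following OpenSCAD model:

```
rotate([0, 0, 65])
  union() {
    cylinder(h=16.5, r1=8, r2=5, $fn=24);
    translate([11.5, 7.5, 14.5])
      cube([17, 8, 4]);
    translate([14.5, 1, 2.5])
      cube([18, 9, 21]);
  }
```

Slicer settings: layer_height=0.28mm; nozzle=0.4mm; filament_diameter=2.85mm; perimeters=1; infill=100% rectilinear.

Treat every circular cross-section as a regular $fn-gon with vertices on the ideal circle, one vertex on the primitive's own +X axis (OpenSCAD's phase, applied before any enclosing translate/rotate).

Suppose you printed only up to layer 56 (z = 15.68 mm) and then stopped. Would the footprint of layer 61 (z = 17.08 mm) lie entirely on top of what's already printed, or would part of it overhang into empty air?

entirely on top

Compare the two slices. At z = 15.68: the cone contributes a regular 24-gon of circumradius 5.149 (interpolated between r1=8 and r2=5 at t=0.950) (area = (24/2)·5.149²·sin(360°/24) = 82.35 mm²); the 17×8 cube at (11.5, 7.5) contributes its full rectangle (area 136.00 mm²); the cube at (14.5, 1) (footprint 18×9) is included at this height (area 162.00 mm²); Combining (union): the regions partially overlap — summed areas 380.35 mm² minus the doubly-counted overlap 35.00 mm² gives 345.35 mm² — area = 345.35 mm²; (rotated 65° about Z; rotation is an isometry so areas/perimeters/island counts are preserved). At z = 17.08: the cone is not intersected at this z (z outside [0, 16.5]); the cube at (11.5, 7.5) is present — its section is the full 17×8 rectangle (area 136.00 mm²); the cube at (14.5, 1) (footprint 18×9) is included at this height (area 162.00 mm²); Taking the union: the regions partially overlap — summed areas 298.00 mm² minus the doubly-counted overlap 35.00 mm² gives 263.00 mm² — area = 263.00 mm²; (whole slice rotated 65° about Z — lengths, areas and connectivity unchanged). Checking containment: the cross-section at z = 17.08 is a subset of the cross-section at z = 15.68.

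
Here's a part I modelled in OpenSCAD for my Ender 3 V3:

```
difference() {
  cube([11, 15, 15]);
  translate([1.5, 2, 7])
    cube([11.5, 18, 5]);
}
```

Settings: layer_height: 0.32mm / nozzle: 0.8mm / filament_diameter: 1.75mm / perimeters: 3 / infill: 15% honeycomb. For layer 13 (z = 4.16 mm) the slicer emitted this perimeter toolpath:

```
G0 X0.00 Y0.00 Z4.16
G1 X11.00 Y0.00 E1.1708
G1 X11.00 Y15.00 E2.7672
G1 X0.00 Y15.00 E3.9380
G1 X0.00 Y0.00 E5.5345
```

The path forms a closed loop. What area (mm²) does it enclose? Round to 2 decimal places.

Apply the shoelace formula to the sequence of (X, Y) vertices; enclosed area = 165.00 mm².

165.00 mm²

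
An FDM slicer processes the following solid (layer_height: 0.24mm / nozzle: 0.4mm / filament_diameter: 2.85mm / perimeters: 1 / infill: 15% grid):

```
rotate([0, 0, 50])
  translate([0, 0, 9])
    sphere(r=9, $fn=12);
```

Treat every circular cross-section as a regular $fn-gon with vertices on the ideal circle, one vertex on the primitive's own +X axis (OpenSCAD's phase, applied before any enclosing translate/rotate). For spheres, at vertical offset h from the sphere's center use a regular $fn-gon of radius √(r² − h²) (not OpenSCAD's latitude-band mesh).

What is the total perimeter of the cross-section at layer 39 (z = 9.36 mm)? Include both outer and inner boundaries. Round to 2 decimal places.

At z = 9.36 mm: the r=9 sphere slices to a regular 12-gon of circumradius 8.993 (√(r²−h²) with h=0.36 from center) (perimeter = 2·12·8.993·sin(180°/12) = 55.86 mm); (whole slice rotated 50° about Z — lengths, areas and connectivity unchanged). Overall, the cross-section is a single solid region. Total boundary length (outer) = 55.86 mm.

55.86 mm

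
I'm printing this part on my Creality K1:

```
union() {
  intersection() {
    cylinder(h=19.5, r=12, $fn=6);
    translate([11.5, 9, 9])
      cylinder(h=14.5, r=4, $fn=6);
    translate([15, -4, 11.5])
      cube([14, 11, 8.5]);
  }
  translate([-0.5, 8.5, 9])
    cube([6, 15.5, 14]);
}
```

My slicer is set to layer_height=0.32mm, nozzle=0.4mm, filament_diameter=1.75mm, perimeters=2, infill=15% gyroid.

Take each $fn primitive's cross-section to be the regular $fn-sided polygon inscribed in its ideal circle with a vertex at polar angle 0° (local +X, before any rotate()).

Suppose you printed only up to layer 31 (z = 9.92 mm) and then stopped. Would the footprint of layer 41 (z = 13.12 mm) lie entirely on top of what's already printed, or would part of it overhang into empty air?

Compare the two slices. At z = 9.92: the cylinder: section is a regular 6-gon, circumradius r=12 (area = (6/2)·12.000²·sin(360°/6) = 374.12 mm²); the r=4 cylinder at (11.5, 9) contributes a regular 6-gon of circumradius 4 (area = (6/2)·4.000²·sin(360°/6) = 41.57 mm²); the cube at (15, -4) is not intersected at this z (z outside [11.5, 20]); Taking the intersection: at least one operand is absent at this height, so nothing remains; the cube at (-0.5, 8.5) (footprint 6×15.5) is included at this height (area 93.00 mm²); Combining (union): only the 6×15.5 cube at (-0.5, 8.5) is present, so the union is just that shape — area = 93.00 mm². At z = 13.12: the r=12 cylinder contributes a regular 6-gon of circumradius 12 (area = (6/2)·12.000²·sin(360°/6) = 374.12 mm²); the cylinder at (11.5, 9): section is a regular 6-gon, circumradius r=4 (area = (6/2)·4.000²·sin(360°/6) = 41.57 mm²); the cube at (15, -4) is present — its section is the full 14×11 rectangle (area 154.00 mm²); Keeping only the common overlap: the r=4 cylinder at (11.5, 9) does not overlap the r=12 cylinder (empty); the 14×11 cube at (15, -4) does not overlap the running intersection (empty) — nothing remains; the cube at (-0.5, 8.5) (footprint 6×15.5) is included at this height (area 93.00 mm²); Combining (union): only the 6×15.5 cube at (-0.5, 8.5) is present, so the union is just that shape — area = 93.00 mm². Checking containment: the cross-section at z = 13.12 is a subset of the cross-section at z = 9.92.

entirely on top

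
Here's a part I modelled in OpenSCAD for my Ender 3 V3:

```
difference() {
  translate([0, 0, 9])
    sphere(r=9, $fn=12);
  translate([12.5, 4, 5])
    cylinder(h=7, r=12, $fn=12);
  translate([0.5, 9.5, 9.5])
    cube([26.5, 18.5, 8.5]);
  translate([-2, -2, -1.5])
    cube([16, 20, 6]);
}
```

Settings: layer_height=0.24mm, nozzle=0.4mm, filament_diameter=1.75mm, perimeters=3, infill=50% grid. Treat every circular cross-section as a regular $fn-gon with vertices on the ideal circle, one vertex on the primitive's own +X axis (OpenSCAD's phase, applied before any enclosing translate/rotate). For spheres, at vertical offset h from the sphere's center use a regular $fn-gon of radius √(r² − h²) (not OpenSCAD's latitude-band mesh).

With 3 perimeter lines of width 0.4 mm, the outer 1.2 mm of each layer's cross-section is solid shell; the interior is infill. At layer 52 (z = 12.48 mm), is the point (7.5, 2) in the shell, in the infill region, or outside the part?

shell

At z = 12.48 mm: the sphere: section is a regular 12-gon, circumradius = √(r²−h²) = √(9²−3.48²) = 8.300; the cylinder at (12.5, 4) is absent (z outside [5, 12]); the cube at (0.5, 9.5) is present — its section is the full 26.5×18.5 rectangle; the cube at (-2, -2) is not intersected at this z (z outside [-1.5, 4.5]); Subtracting the remaining from the first: starting from the r=9 sphere, the 26.5×18.5 cube at (0.5, 9.5) misses the remaining region (no effect) — 1 connected region. Overall, the cross-section is a single solid region. The nearest boundary edge runs (7.19, 4.15)→(8.30, 0.00); distance from the point to it = 0.26 mm. The point is inside the cross-section, 0.26 mm from the nearest boundary — within the 1.2 mm shell band (3 × 0.4).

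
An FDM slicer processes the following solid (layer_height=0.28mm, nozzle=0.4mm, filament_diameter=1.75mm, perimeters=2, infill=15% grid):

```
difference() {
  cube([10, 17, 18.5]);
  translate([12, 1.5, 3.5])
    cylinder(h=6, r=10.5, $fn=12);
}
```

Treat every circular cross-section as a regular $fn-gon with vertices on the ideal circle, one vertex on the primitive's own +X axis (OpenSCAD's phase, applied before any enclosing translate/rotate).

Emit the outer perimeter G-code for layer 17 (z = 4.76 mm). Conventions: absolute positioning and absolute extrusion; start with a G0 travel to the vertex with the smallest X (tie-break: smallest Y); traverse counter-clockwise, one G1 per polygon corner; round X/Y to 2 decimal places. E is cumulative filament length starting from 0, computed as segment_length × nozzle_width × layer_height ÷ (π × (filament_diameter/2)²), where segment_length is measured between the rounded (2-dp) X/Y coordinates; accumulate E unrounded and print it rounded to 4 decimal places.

At z = 4.76 mm: the cube is present — its section is the full 10×17 rectangle; the cylinder at (12, 1.5): section is a regular 12-gon, circumradius r=10.5; Taking the first minus the rest: starting from the 10×17 cube, the r=10.5 cylinder at (12, 1.5) partially overlaps it — only the 74.67 mm² overlap (of its 330.75 mm²) is removed, clipping the outline — 1 connected region. The outline is a single polygon with 8 vertices. Extrusion per mm of travel: 0.4 × 0.28 / (π × 0.875²) = 0.046564. Accumulating E over each segment gives final E = 2.3386.

G0 X0.00 Y0.00 Z4.76
G1 X1.90 Y0.00 E0.0885
G1 X1.50 Y1.50 E0.1608
G1 X2.91 Y6.75 E0.4139
G1 X6.75 Y10.59 E0.6668
G1 X10.00 Y11.46 E0.8234
G1 X10.00 Y17.00 E1.0814
G1 X0.00 Y17.00 E1.5470
G1 X0.00 Y0.00 E2.3386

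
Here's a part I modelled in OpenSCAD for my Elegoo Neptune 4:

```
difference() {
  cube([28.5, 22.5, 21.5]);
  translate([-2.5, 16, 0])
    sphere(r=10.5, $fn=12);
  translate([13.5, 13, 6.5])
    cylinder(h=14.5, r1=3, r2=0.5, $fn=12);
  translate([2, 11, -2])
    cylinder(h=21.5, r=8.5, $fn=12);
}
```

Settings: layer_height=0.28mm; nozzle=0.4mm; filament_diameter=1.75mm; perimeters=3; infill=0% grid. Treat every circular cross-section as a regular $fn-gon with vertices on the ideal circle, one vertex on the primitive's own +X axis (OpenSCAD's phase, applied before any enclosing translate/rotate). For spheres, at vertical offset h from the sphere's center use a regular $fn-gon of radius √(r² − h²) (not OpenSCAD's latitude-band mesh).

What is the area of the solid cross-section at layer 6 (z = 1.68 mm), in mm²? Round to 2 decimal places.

476.45 mm²

At z = 1.68 mm: the 28.5×22.5 cube contributes its full rectangle (area 641.25 mm²); the r=10.5 sphere at (-2.5, 16) slices to a regular 12-gon of circumradius 10.365 (√(r²−h²) with h=1.68 from center) (area = (12/2)·10.365²·sin(360°/12) = 322.28 mm²); the cone at (13.5, 13) is absent (z outside [6.5, 21]); the cylinder at (2, 11): section is a regular 12-gon, circumradius r=8.5 (area = (12/2)·8.500²·sin(360°/12) = 216.75 mm²); Taking the first minus the rest: starting from the 28.5×22.5 cube (641.25 mm²), the r=10.5 sphere at (-2.5, 16) partially overlaps it — only the 100.32 mm² overlap (of its 322.28 mm²) is removed, clipping the outline; the r=8.5 cylinder at (2, 11) partially overlaps it — only the 64.48 mm² overlap (of its 216.75 mm²) is removed, clipping the outline — area = 476.45 mm². Overall, the cross-section is a single solid region. Net area = 476.45 mm².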